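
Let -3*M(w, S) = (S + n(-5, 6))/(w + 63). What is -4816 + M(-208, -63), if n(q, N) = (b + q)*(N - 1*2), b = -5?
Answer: -2095063/435 ≈ -4816.2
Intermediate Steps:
n(q, N) = (-5 + q)*(-2 + N) (n(q, N) = (-5 + q)*(N - 1*2) = (-5 + q)*(N - 2) = (-5 + q)*(-2 + N))
M(w, S) = -(-40 + S)/(3*(63 + w)) (M(w, S) = -(S + (10 - 5*6 - 2*(-5) + 6*(-5)))/(3*(w + 63)) = -(S + (10 - 30 + 10 - 30))/(3*(63 + w)) = -(S - 40)/(3*(63 + w)) = -(-40 + S)/(3*(63 + w)))
-4816 + M(-208, -63) = -4816 + (40 - 1*(-63))/(3*(63 - 208)) = -4816 + (1/3)*(40 + 63)/(-145) = -4816 + (1/3)*(-1/145)*103 = -4816 - 103/435 = -2095063/435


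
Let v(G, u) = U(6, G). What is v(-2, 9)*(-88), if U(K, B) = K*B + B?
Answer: 1232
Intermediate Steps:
U(K, B) = B + B*K (U(K, B) = B*K + B = B + B*K)
v(G, u) = 7*G (v(G, u) = G*(1 + 6) = G*7 = 7*G)
v(-2, 9)*(-88) = (7*(-2))*(-88) = -14*(-88) = 1232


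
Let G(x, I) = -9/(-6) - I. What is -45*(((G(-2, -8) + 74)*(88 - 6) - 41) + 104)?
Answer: -310950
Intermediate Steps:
G(x, I) = 3/2 - I (G(x, I) = -9*(-1/6) - I = 3/2 - I)
-45*(((G(-2, -8) + 74)*(88 - 6) - 41) + 104) = -45*((((3/2 - 1*(-8)) + 74)*(88 - 6) - 41) + 104) = -45*((((3/2 + 8) + 74)*82 - 41) + 104) = -45*(((19/2 + 74)*82 - 41) + 104) = -45*(((167/2)*82 - 41) + 104) = -45*((6847 - 41) + 104) = -45*(6806 + 104) = -45*6910 = -310950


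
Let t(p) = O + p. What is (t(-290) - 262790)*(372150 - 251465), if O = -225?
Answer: -31776963925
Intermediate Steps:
t(p) = -225 + p
(t(-290) - 262790)*(372150 - 251465) = ((-225 - 290) - 262790)*(372150 - 251465) = (-515 - 262790)*120685 = -263305*120685 = -31776963925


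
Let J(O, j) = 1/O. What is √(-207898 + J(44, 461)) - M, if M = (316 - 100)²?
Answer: -46656 + I*√100622621/22 ≈ -46656.0 + 455.96*I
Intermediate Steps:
M = 46656 (M = 216² = 46656)
√(-207898 + J(44, 461)) - M = √(-207898 + 1/44) - 1*46656 = √(-207898 + 1/44) - 46656 = √(-9147511/44) - 46656 = I*√100622621/22 - 46656 = -46656 + I*√100622621/22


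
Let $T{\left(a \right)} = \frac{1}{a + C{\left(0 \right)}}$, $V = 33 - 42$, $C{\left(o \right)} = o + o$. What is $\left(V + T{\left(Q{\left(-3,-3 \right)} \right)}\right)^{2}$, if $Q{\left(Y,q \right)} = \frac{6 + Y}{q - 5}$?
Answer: $\frac{1225}{9} \approx 136.11$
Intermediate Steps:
$C{\left(o \right)} = 2 o$
$Q{\left(Y,q \right)} = \frac{6 + Y}{-5 + q}$
$V = -9$
$T{\left(a \right)} = \frac{1}{a}$ ($T{\left(a \right)} = \frac{1}{a + 2 \cdot 0} = \frac{1}{a + 0} = \frac{1}{a}$)
$\left(V + T{\left(Q{\left(-3,-3 \right)} \right)}\right)^{2} = \left(-9 + \frac{1}{\frac{1}{-5 - 3} \left(6 - 3\right)}\right)^{2} = \left(-9 + \frac{1}{\frac{1}{-8} \cdot 3}\right)^{2} = \left(-9 + \frac{1}{\left(- \frac{1}{8}\right) 3}\right)^{2} = \left(-9 + \frac{1}{- \frac{3}{8}}\right)^{2} = \left(-9 - \frac{8}{3}\right)^{2} = \left(- \frac{35}{3}\right)^{2} = \frac{1225}{9}$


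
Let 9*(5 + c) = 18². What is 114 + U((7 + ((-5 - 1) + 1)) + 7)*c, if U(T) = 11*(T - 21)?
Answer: -3978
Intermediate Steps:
c = 31 (c = -5 + (⅑)*18² = -5 + (⅑)*324 = -5 + 36 = 31)
U(T) = -231 + 11*T (U(T) = 11*(-21 + T) = -231 + 11*T)
114 + U((7 + ((-5 - 1) + 1)) + 7)*c = 114 + (-231 + 11*((7 + ((-5 - 1) + 1)) + 7))*31 = 114 + (-231 + 11*((7 + (-6 + 1)) + 7))*31 = 114 + (-231 + 11*((7 - 5) + 7))*31 = 114 + (-231 + 11*(2 + 7))*31 = 114 + (-231 + 11*9)*31 = 114 + (-231 + 99)*31 = 114 - 132*31 = 114 - 4092 = -3978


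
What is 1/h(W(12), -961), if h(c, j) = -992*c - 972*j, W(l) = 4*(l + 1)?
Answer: 1/882508 ≈ 1.1331e-6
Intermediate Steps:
W(l) = 4 + 4*l (W(l) = 4*(1 + l) = 4 + 4*l)
1/h(W(12), -961) = 1/(-992*(4 + 4*12) - 972*(-961)) = 1/(-992*(4 + 48) + 934092) = 1/(-992*52 + 934092) = 1/(-51584 + 934092) = 1/882508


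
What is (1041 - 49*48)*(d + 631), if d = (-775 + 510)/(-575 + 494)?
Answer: -22451312/27 ≈ -8.3153e+5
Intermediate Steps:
d = 265/81 (d = -265/(-81) = -265*(-1/81) = 265/81 ≈ 3.2716)
(1041 - 49*48)*(d + 631) = (1041 - 49*48)*(265/81 + 631) = (1041 - 2352)*(51376/81) = -1311*51376/81 = -22451312/27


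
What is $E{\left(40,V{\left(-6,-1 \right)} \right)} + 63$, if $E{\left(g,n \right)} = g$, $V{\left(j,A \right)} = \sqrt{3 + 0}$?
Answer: $103$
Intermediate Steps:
$V{\left(j,A \right)} = \sqrt{3}$
$E{\left(40,V{\left(-6,-1 \right)} \right)} + 63 = 40 + 63 = 103$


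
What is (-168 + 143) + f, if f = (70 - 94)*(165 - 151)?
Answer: -361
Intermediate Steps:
f = -336 (f = -24*14 = -336)
(-168 + 143) + f = (-168 + 143) - 336 = -25 - 336 = -361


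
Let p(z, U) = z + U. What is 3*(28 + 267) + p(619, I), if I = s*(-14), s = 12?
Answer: 1336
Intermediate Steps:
I = -168 (I = 12*(-14) = -168)
p(z, U) = U + z
3*(28 + 267) + p(619, I) = 3*(28 + 267) + (-168 + 619) = 3*295 + 451 = 885 + 451 = 1336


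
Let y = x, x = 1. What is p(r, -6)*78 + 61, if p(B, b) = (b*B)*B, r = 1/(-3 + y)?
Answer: -56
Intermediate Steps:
y = 1
r = -½ (r = 1/(-3 + 1) = 1/(-2) = -½ ≈ -0.50000)
p(B, b) = b*B² (p(B, b) = (B*b)*B = b*B²)
p(r, -6)*78 + 61 = -6*(-½)²*78 + 61 = -6*¼*78 + 61 = -3/2*78 + 61 = -117 + 61 = -56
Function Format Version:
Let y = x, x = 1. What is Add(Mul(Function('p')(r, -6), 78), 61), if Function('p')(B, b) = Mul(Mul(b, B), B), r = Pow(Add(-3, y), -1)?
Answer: -56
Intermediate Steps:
y = 1
r = Rational(-1, 2) (r = Pow(Add(-3, 1), -1) = Pow(-2, -1) = Rational(-1, 2) ≈ -0.50000)
Function('p')(B, b) = Mul(b, Pow(B, 2)) (Function('p')(B, b) = Mul(Mul(B, b), B) = Mul(b, Pow(B, 2)))
Add(Mul(Function('p')(r, -6), 78), 61) = Add(Mul(Mul(-6, Pow(Rational(-1, 2), 2)), 78), 61) = Add(Mul(Mul(-6, Rational(1, 4)), 78), 61) = Add(Mul(Rational(-3, 2), 78), 61) = Add(-117, 61) = -56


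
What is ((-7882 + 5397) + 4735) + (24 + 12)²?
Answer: 3546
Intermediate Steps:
((-7882 + 5397) + 4735) + (24 + 12)² = (-2485 + 4735) + 36² = 2250 + 1296 = 3546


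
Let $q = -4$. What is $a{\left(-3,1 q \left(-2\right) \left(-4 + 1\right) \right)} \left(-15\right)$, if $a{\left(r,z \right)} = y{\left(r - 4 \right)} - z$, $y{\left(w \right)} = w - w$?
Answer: $-360$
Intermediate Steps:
$y{\left(w \right)} = 0$
$a{\left(r,z \right)} = - z$ ($a{\left(r,z \right)} = 0 - z = - z$)
$a{\left(-3,1 q \left(-2\right) \left(-4 + 1\right) \right)} \left(-15\right) = - 1 \left(\left(-4\right) \left(-2\right)\right) \left(-4 + 1\right) \left(-15\right) = - 1 \cdot 8 \left(-3\right) \left(-15\right) = - 8 \left(-3\right) \left(-15\right) = \left(-1\right) \left(-24\right) \left(-15\right) = 24 \left(-15\right) = -360$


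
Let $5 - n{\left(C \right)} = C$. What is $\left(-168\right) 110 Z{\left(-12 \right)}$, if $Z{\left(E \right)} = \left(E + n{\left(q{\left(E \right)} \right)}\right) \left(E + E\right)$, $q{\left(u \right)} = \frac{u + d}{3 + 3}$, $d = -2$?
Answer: $-2069760$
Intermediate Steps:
$q{\left(u \right)} = - \frac{1}{3} + \frac{u}{6}$ ($q{\left(u \right)} = \frac{u - 2}{3 + 3} = \frac{-2 + u}{6} = \left(-2 + u\right) \frac{1}{6} = - \frac{1}{3} + \frac{u}{6}$)
$n{\left(C \right)} = 5 - C$
$Z{\left(E \right)} = 2 E \left(\frac{16}{3} + \frac{5 E}{6}\right)$ ($Z{\left(E \right)} = \left(E - \left(- \frac{16}{3} + \frac{E}{6}\right)\right) \left(E + E\right) = \left(E + \left(5 - \left(- \frac{1}{3} + \frac{E}{6}\right)\right)\right) 2 E = \left(E - \left(- \frac{16}{3} + \frac{E}{6}\right)\right) 2 E = \left(\frac{16}{3} + \frac{5 E}{6}\right) 2 E = 2 E \left(\frac{16}{3} + \frac{5 E}{6}\right)$)
$\left(-168\right) 110 Z{\left(-12 \right)} = \left(-168\right) 110 \cdot \frac{1}{3} \left(-12\right) \left(32 + 5 \left(-12\right)\right) = - 18480 \cdot \frac{1}{3} \left(-12\right) \left(32 - 60\right) = - 18480 \cdot \frac{1}{3} \left(-12\right) \left(-28\right) = \left(-18480\right) 112 = -2069760$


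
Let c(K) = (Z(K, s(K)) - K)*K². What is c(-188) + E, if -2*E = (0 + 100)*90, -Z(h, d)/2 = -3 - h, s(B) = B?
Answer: -6437108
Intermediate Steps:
Z(h, d) = 6 + 2*h (Z(h, d) = -2*(-3 - h) = 6 + 2*h)
c(K) = K²*(6 + K) (c(K) = ((6 + 2*K) - K)*K² = (6 + K)*K² = K²*(6 + K))
E = -4500 (E = -(0 + 100)*90/2 = -50*90 = -½*9000 = -4500)
c(-188) + E = (-188)²*(6 - 188) - 4500 = 35344*(-182) - 4500 = -6432608 - 4500 = -6437108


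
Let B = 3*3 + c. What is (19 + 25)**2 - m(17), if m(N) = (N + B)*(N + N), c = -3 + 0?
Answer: 1154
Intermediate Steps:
c = -3
B = 6 (B = 3*3 - 3 = 9 - 3 = 6)
m(N) = 2*N*(6 + N) (m(N) = (N + 6)*(N + N) = (6 + N)*(2*N) = 2*N*(6 + N))
(19 + 25)**2 - m(17) = (19 + 25)**2 - 2*17*(6 + 17) = 44**2 - 2*17*23 = 1936 - 1*782 = 1936 - 782 = 1154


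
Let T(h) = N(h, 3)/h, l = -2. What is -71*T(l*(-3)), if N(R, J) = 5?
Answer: -355/6 ≈ -59.167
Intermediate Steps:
T(h) = 5/h
-71*T(l*(-3)) = -355/((-2*(-3))) = -355/6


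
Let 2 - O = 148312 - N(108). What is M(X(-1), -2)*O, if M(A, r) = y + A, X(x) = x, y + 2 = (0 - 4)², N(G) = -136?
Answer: -1929798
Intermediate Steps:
y = 14 (y = -2 + (0 - 4)² = -2 + (-4)² = -2 + 16 = 14)
O = -148446 (O = 2 - (148312 - 1*(-136)) = 2 - (148312 + 136) = 2 - 1*148448 = 2 - 148448 = -148446)
M(A, r) = 14 + A
M(X(-1), -2)*O = (14 - 1)*(-148446) = 13*(-148446) = -1929798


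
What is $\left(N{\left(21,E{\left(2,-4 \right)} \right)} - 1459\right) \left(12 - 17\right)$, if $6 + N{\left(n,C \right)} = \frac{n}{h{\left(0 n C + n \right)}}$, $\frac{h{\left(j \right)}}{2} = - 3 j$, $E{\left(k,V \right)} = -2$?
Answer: $\frac{43955}{6} \approx 7325.8$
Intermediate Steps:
$h{\left(j \right)} = - 6 j$ ($h{\left(j \right)} = 2 \left(- 3 j\right) = - 6 j$)
$N{\left(n,C \right)} = - \frac{37}{6}$ ($N{\left(n,C \right)} = -6 + \frac{n}{\left(-6\right) \left(0 n C + n\right)} = -6 + \frac{n}{\left(-6\right) \left(0 C + n\right)} = -6 + \frac{n}{\left(-6\right) \left(0 + n\right)} = -6 + \frac{n}{\left(-6\right) n} = -6 + n \left(- \frac{1}{6 n}\right) = -6 - \frac{1}{6} = - \frac{37}{6}$)
$\left(N{\left(21,E{\left(2,-4 \right)} \right)} - 1459\right) \left(12 - 17\right) = \left(- \frac{37}{6} - 1459\right) \left(12 - 17\right) = - \frac{8791 \left(12 - 17\right)}{6} = \left(- \frac{8791}{6}\right) \left(-5\right) = \frac{43955}{6}$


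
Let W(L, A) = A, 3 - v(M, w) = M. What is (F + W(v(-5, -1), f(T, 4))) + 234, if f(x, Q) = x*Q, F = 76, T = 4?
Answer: 326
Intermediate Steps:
f(x, Q) = Q*x
v(M, w) = 3 - M
(F + W(v(-5, -1), f(T, 4))) + 234 = (76 + 4*4) + 234 = (76 + 16) + 234 = 92 + 234 = 326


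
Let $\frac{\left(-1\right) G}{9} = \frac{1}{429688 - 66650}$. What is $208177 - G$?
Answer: $\frac{75576161735}{363038} \approx 2.0818 \cdot 10^{5}$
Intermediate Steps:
$G = - \frac{9}{363038}$ ($G = - \frac{9}{429688 - 66650} = - \frac{9}{363038} \approx -2.4791 \cdot 10^{-5}$)
$208177 - G = 208177 - - \frac{9}{363038} = 208177 + \frac{9}{363038} = \frac{75576161735}{363038}$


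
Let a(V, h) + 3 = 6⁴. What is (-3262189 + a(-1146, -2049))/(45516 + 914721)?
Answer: -3260896/960237 ≈ -3.3959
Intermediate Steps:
a(V, h) = 1293 (a(V, h) = -3 + 6⁴ = -3 + 1296 = 1293)
(-3262189 + a(-1146, -2049))/(45516 + 914721) = (-3262189 + 1293)/(45516 + 914721) = -3260896/960237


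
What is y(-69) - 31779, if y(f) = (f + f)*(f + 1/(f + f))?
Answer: -22256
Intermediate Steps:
y(f) = 2*f*(f + 1/(2*f)) (y(f) = (2*f)*(f + 1/(2*f)) = 2*f*(f + 1/(2*f)))
y(-69) - 31779 = (1 + 2*(-69)²) - 31779 = (1 + 2*4761) - 31779 = (1 + 9522) - 31779 = 9523 - 31779 = -22256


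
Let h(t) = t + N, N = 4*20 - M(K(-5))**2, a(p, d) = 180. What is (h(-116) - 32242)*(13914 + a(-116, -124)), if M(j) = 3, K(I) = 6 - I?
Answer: -455052978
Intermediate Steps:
N = 71 (N = 4*20 - 1*3**2 = 80 - 1*9 = 80 - 9 = 71)
h(t) = 71 + t (h(t) = t + 71 = 71 + t)
(h(-116) - 32242)*(13914 + a(-116, -124)) = ((71 - 116) - 32242)*(13914 + 180) = (-45 - 32242)*14094 = -32287*14094 = -455052978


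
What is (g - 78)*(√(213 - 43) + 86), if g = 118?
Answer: 3440 + 40*√170 ≈ 3961.5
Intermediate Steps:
(g - 78)*(√(213 - 43) + 86) = (118 - 78)*(√(213 - 43) + 86) = 40*(√170 + 86) = 40*(86 + √170) = 3440 + 40*√170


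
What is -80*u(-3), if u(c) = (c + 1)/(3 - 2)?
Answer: 160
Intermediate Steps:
u(c) = 1 + c (u(c) = (1 + c)/1 = (1 + c)*1 = 1 + c)
-80*u(-3) = -80*(1 - 3) = -80*(-2) = 160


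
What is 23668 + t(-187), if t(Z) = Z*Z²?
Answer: -6515535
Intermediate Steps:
t(Z) = Z³
23668 + t(-187) = 23668 + (-187)³ = 23668 - 6539203 = -6515535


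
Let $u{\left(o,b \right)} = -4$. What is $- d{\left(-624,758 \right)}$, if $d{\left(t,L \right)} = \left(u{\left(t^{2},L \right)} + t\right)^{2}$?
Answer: $-394384$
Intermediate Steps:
$d{\left(t,L \right)} = \left(-4 + t\right)^{2}$
$- d{\left(-624,758 \right)} = - \left(-4 - 624\right)^{2} = - \left(-628\right)^{2} = \left(-1\right) 394384 = -394384$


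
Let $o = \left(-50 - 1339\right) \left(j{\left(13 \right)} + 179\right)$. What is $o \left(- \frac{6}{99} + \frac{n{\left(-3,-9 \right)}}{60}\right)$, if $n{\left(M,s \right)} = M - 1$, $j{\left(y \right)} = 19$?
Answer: $\frac{175014}{5} \approx 35003.0$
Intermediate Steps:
$n{\left(M,s \right)} = -1 + M$ ($n{\left(M,s \right)} = M - 1 = -1 + M$)
$o = -275022$ ($o = \left(-50 - 1339\right) \left(19 + 179\right) = \left(-1389\right) 198 = -275022$)
$o \left(- \frac{6}{99} + \frac{n{\left(-3,-9 \right)}}{60}\right) = - 275022 \left(- \frac{6}{99} + \frac{-1 - 3}{60}\right) = - 275022 \left(\left(-6\right) \frac{1}{99} - \frac{1}{15}\right) = - 275022 \left(- \frac{2}{33} - \frac{1}{15}\right) = \left(-275022\right) \left(- \frac{7}{55}\right) = \frac{175014}{5}$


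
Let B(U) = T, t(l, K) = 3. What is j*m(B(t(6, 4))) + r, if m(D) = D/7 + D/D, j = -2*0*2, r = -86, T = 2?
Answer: -86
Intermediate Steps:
B(U) = 2
j = 0 (j = 0*2 = 0)
m(D) = 1 + D/7 (m(D) = D*(1/7) + 1 = D/7 + 1 = 1 + D/7)
j*m(B(t(6, 4))) + r = 0*(1 + (1/7)*2) - 86 = 0*(1 + 2/7) - 86 = 0*(9/7) - 86 = 0 - 86 = -86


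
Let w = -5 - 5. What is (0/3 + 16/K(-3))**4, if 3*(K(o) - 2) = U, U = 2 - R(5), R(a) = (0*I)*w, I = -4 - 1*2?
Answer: 1296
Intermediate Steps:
I = -6 (I = -4 - 2 = -6)
w = -10
R(a) = 0 (R(a) = (0*(-6))*(-10) = 0*(-10) = 0)
U = 2 (U = 2 - 1*0 = 2 + 0 = 2)
K(o) = 8/3 (K(o) = 2 + (1/3)*2 = 2 + 2/3 = 8/3)
(0/3 + 16/K(-3))**4 = (0/3 + 16/(8/3))**4 = (0*(1/3) + 16*(3/8))**4 = (0 + 6)**4 = 6**4 = 1296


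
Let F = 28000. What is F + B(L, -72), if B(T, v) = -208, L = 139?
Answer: 27792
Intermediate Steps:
F + B(L, -72) = 28000 - 208 = 27792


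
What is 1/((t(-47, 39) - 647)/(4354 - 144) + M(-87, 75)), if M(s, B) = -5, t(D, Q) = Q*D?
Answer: -421/2353 ≈ -0.17892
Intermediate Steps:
t(D, Q) = D*Q
1/((t(-47, 39) - 647)/(4354 - 144) + M(-87, 75)) = 1/((-47*39 - 647)/(4354 - 144) - 5) = 1/((-1833 - 647)/4210 - 5) = 1/(-2480*1/4210 - 5) = 1/(-248/421 - 5) = 1/(-2353/421) = -421/2353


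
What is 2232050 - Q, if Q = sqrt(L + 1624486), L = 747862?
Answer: 2232050 - 2*sqrt(593087) ≈ 2.2305e+6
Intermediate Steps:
Q = 2*sqrt(593087) (Q = sqrt(747862 + 1624486) = sqrt(2372348) = 2*sqrt(593087) ≈ 1540.2)
2232050 - Q = 2232050 - 2*sqrt(593087)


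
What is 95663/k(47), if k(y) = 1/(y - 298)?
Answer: -24011413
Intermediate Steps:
k(y) = 1/(-298 + y)
95663/k(47) = 95663/(1/(-298 + 47)) = 95663/(1/(-251)) = 95663/(-1/251) = 95663*(-251) = -24011413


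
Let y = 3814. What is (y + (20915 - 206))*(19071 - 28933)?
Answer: -241845826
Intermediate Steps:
(y + (20915 - 206))*(19071 - 28933) = (3814 + (20915 - 206))*(19071 - 28933) = (3814 + 20709)*(-9862) = 24523*(-9862) = -241845826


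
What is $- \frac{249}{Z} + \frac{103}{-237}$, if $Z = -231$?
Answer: $\frac{11740}{18249} \approx 0.64332$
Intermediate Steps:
$- \frac{249}{Z} + \frac{103}{-237} = - \frac{249}{-231} + \frac{103}{-237} = \left(-249\right) \left(- \frac{1}{231}\right) + 103 \left(- \frac{1}{237}\right) = \frac{83}{77} - \frac{103}{237} = \frac{11740}{18249}$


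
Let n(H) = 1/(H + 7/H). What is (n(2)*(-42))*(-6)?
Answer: 504/11 ≈ 45.818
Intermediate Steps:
(n(2)*(-42))*(-6) = ((2/(7 + 2²))*(-42))*(-6) = ((2/(7 + 4))*(-42))*(-6) = ((2/11)*(-42))*(-6) = -84/11*(-6) = 504/11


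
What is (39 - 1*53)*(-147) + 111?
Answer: 2169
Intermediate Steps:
(39 - 1*53)*(-147) + 111 = (39 - 53)*(-147) + 111 = -14*(-147) + 111 = 2058 + 111 = 2169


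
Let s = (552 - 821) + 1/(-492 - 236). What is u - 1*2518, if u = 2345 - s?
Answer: 69889/728 ≈ 96.001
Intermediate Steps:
s = -195833/728 (s = -269 + 1/(-728) = -269 - 1/728 = -195833/728 ≈ -269.00)
u = 1902993/728 (u = 2345 - 1*(-195833/728) = 2345 + 195833/728 = 1902993/728 ≈ 2614.0)
u - 1*2518 = 1902993/728 - 1*2518 = 1902993/728 - 2518 = 69889/728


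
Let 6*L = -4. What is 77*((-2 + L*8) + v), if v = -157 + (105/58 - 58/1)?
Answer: -2954567/174 ≈ -16980.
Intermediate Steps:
L = -2/3 (L = (1/6)*(-4) = -2/3 ≈ -0.66667)
v = -12365/58 (v = -157 + (105*(1/58) - 58*1) = -157 + (105/58 - 58) = -157 - 3259/58 = -12365/58 ≈ -213.19)
77*((-2 + L*8) + v) = 77*((-2 - 2/3*8) - 12365/58) = 77*((-2 - 16/3) - 12365/58) = 77*(-22/3 - 12365/58) = 77*(-38371/174) = -2954567/174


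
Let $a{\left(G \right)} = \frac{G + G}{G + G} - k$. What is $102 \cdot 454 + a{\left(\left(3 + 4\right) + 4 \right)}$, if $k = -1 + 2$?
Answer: $46308$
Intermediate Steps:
$k = 1$
$a{\left(G \right)} = 0$ ($a{\left(G \right)} = \frac{G + G}{G + G} - 1 = \frac{2 G}{2 G} - 1 = 2 G \frac{1}{2 G} - 1 = 1 - 1 = 0$)
$102 \cdot 454 + a{\left(\left(3 + 4\right) + 4 \right)} = 102 \cdot 454 + 0 = 46308 + 0 = 46308$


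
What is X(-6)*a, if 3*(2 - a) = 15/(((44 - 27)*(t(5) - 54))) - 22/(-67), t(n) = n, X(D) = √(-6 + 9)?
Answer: 317545*√3/167433 ≈ 3.2849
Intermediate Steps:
X(D) = √3
a = 317545/167433 (a = 2 - (15/(((44 - 27)*(5 - 54))) - 22/(-67))/3 = 2 - (15/((17*(-49))) - 22*(-1/67))/3 = 2 - (15/(-833) + 22/67)/3 = 2 - (15*(-1/833) + 22/67)/3 = 2 - (-15/833 + 22/67)/3 = 2 - ⅓*17321/55811 = 2 - 17321/167433 = 317545/167433 ≈ 1.8965)
X(-6)*a = √3*(317545/167433) = 317545*√3/167433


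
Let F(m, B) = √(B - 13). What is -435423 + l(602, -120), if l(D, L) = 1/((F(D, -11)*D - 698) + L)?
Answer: -2039264432839/4683410 - 301*I*√6/2341705 ≈ -4.3542e+5 - 0.00031485*I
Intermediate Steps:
F(m, B) = √(-13 + B)
l(D, L) = 1/(-698 + L + 2*I*D*√6) (l(D, L) = 1/((√(-13 - 11)*D - 698) + L) = 1/((√(-24)*D - 698) + L) = 1/(((2*I*√6)*D - 698) + L) = 1/((2*I*D*√6 - 698) + L) = 1/((-698 + 2*I*D*√6) + L) = 1/(-698 + L + 2*I*D*√6))
-435423 + l(602, -120) = -435423 + 1/(-698 - 120 + 2*I*602*√6) = -435423 + 1/(-698 - 120 + 1204*I*√6) = -435423 + 1/(-818 + 1204*I*√6)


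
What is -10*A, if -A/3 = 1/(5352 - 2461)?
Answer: 30/2891 ≈ 0.010377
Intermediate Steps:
A = -3/2891 (A = -3/(5352 - 2461) = -3/2891 ≈ -0.0010377)
-10*A = -10*(-3/2891) = 30/2891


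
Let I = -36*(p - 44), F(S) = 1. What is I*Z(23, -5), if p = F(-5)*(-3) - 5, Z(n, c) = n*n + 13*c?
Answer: 868608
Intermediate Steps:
Z(n, c) = n² + 13*c
p = -8 (p = 1*(-3) - 5 = -3 - 5 = -8)
I = 1872 (I = -36*(-8 - 44) = -36*(-52) = 1872)
I*Z(23, -5) = 1872*(23² + 13*(-5)) = 1872*(529 - 65) = 1872*464 = 868608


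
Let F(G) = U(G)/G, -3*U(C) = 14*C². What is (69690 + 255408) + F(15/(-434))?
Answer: 10078043/31 ≈ 3.2510e+5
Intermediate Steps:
U(C) = -14*C²/3
F(G) = -14*G/3 (F(G) = (-14*G²/3)/G = -14*G/3)
(69690 + 255408) + F(15/(-434)) = (69690 + 255408) - 70/(-434) = 325098 - 70*(-1)/434 = 325098 - 14/3*(-15/434) = 325098 + 5/31 = 10078043/31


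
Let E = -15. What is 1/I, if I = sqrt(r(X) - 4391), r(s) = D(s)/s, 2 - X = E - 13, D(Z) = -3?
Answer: -I*sqrt(48790)/14637 ≈ -0.015091*I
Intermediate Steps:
X = 30 (X = 2 - (-15 - 13) = 2 - 1*(-28) = 2 + 28 = 30)
r(s) = -3/s
I = 3*I*sqrt(48790)/10 (I = sqrt(-3/30 - 4391) = sqrt(-3*1/30 - 4391) = sqrt(-1/10 - 4391) = sqrt(-43911/10) = 3*I*sqrt(48790)/10 ≈ 66.265*I)
1/I = 1/(3*I*sqrt(48790)/10) = -I*sqrt(48790)/14637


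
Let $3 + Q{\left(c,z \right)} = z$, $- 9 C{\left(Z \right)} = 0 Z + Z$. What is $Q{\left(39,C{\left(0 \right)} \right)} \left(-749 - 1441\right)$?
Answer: $6570$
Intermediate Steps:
$C{\left(Z \right)} = - \frac{Z}{9}$ ($C{\left(Z \right)} = - \frac{0 Z + Z}{9} = - \frac{0 + Z}{9} = - \frac{Z}{9}$)
$Q{\left(c,z \right)} = -3 + z$
$Q{\left(39,C{\left(0 \right)} \right)} \left(-749 - 1441\right) = \left(-3 - 0\right) \left(-749 - 1441\right) = \left(-3 + 0\right) \left(-2190\right) = \left(-3\right) \left(-2190\right) = 6570$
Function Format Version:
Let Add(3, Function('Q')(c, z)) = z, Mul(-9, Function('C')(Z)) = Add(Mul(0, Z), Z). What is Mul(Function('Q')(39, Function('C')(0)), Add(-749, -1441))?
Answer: 6570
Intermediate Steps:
Function('C')(Z) = Mul(Rational(-1, 9), Z) (Function('C')(Z) = Mul(Rational(-1, 9), Add(Mul(0, Z), Z)) = Mul(Rational(-1, 9), Add(0, Z)) = Mul(Rational(-1, 9), Z))
Function('Q')(c, z) = Add(-3, z)
Mul(Function('Q')(39, Function('C')(0)), Add(-749, -1441)) = Mul(Add(-3, Mul(Rational(-1, 9), 0)), Add(-749, -1441)) = Mul(Add(-3, 0), -2190) = Mul(-3, -2190) = 6570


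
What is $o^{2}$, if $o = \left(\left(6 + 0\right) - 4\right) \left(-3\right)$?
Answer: $36$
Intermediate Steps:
$o = -6$ ($o = \left(6 - 4\right) \left(-3\right) = 2 \left(-3\right) = -6$)
$o^{2} = \left(-6\right)^{2} = 36$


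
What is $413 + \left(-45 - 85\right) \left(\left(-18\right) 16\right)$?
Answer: $37853$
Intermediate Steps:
$413 + \left(-45 - 85\right) \left(\left(-18\right) 16\right) = 413 - -37440 = 413 + 37440 = 37853$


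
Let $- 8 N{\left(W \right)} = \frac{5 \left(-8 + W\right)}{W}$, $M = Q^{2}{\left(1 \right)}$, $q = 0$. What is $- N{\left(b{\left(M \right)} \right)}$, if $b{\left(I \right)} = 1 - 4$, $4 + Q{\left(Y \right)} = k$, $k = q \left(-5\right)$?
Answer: $\frac{55}{24} \approx 2.2917$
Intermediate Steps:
$k = 0$ ($k = 0 \left(-5\right) = 0$)
$Q{\left(Y \right)} = -4$ ($Q{\left(Y \right)} = -4 + 0 = -4$)
$M = 16$ ($M = \left(-4\right)^{2} = 16$)
$b{\left(I \right)} = -3$
$N{\left(W \right)} = - \frac{-40 + 5 W}{8 W}$ ($N{\left(W \right)} = - \frac{5 \left(-8 + W\right) \frac{1}{W}}{8} = - \frac{\left(-40 + 5 W\right) \frac{1}{W}}{8} = - \frac{\frac{1}{W} \left(-40 + 5 W\right)}{8} = - \frac{-40 + 5 W}{8 W}$)
$- N{\left(b{\left(M \right)} \right)} = - (- \frac{5}{8} + \frac{5}{-3}) = - (- \frac{5}{8} + 5 \left(- \frac{1}{3}\right)) = - (- \frac{5}{8} - \frac{5}{3}) = \left(-1\right) \left(- \frac{55}{24}\right) = \frac{55}{24}$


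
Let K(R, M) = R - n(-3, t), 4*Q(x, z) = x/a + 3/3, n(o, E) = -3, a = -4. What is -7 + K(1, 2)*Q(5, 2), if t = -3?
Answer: -29/4 ≈ -7.2500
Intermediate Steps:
Q(x, z) = ¼ - x/16 (Q(x, z) = (x/(-4) + 3/3)/4 = (x*(-¼) + 3*(⅓))/4 = (-x/4 + 1)/4 = (1 - x/4)/4 = ¼ - x/16)
K(R, M) = 3 + R (K(R, M) = R - 1*(-3) = R + 3 = 3 + R)
-7 + K(1, 2)*Q(5, 2) = -7 + (3 + 1)*(¼ - 1/16*5) = -7 + 4*(¼ - 5/16) = -7 + 4*(-1/16) = -7 - ¼ = -29/4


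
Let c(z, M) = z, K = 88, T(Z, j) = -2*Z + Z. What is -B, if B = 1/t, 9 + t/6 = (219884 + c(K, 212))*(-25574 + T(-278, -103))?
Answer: 1/33386470326 ≈ 2.9952e-11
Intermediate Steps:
T(Z, j) = -Z
t = -33386470326 (t = -54 + 6*((219884 + 88)*(-25574 - 1*(-278))) = -54 + 6*(219972*(-25574 + 278)) = -54 + 6*(219972*(-25296)) = -54 + 6*(-5564411712) = -54 - 33386470272 = -33386470326)
B = -1/33386470326 (B = 1/(-33386470326) = -1/33386470326 ≈ -2.9952e-11)
-B = -1*(-1/33386470326) = 1/33386470326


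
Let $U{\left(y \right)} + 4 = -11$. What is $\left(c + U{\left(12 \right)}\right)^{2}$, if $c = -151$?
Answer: $27556$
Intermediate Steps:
$U{\left(y \right)} = -15$ ($U{\left(y \right)} = -4 - 11 = -15$)
$\left(c + U{\left(12 \right)}\right)^{2} = \left(-151 - 15\right)^{2} = \left(-166\right)^{2} = 27556$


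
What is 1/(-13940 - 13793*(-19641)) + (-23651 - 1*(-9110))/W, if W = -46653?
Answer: 2640179591042/8470689618003 ≈ 0.31168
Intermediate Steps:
1/(-13940 - 13793*(-19641)) + (-23651 - 1*(-9110))/W = 1/(-13940 - 13793*(-19641)) + (-23651 - 1*(-9110))/(-46653) = -1/19641/(-27733) + (-23651 + 9110)*(-1/46653) = -1/27733*(-1/19641) - 14541*(-1/46653) = 1/544703853 + 4847/15551 = 2640179591042/8470689618003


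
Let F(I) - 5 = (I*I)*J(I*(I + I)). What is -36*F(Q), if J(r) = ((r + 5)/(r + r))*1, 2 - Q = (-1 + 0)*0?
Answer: -297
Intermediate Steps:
Q = 2 (Q = 2 - (-1 + 0)*0 = 2 - (-1)*0 = 2 - 1*0 = 2 + 0 = 2)
J(r) = (5 + r)/(2*r) (J(r) = ((5 + r)/((2*r)))*1 = ((5 + r)*(1/(2*r)))*1 = ((5 + r)/(2*r))*1 = (5 + r)/(2*r))
F(I) = 25/4 + I²/2 (F(I) = 5 + (I*I)*((5 + I*(I + I))/(2*((I*(I + I))))) = 5 + I²*((5 + I*(2*I))/(2*((I*(2*I))))) = 5 + I²*((5 + 2*I²)/(2*((2*I²)))) = 5 + I²*((1/(2*I²))*(5 + 2*I²)/2) = 5 + I²*((5 + 2*I²)/(4*I²)) = 5 + (5/4 + I²/2) = 25/4 + I²/2)
-36*F(Q) = -36*(25/4 + (½)*2²) = -36*(25/4 + (½)*4) = -36*(25/4 + 2) = -36*33/4 = -297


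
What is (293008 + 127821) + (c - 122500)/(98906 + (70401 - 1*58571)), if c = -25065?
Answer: 46600772579/110736 ≈ 4.2083e+5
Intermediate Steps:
(293008 + 127821) + (c - 122500)/(98906 + (70401 - 1*58571)) = (293008 + 127821) + (-25065 - 122500)/(98906 + (70401 - 1*58571)) = 420829 - 147565/(98906 + (70401 - 58571)) = 420829 - 147565/(98906 + 11830) = 420829 - 147565/110736 = 46600772579/110736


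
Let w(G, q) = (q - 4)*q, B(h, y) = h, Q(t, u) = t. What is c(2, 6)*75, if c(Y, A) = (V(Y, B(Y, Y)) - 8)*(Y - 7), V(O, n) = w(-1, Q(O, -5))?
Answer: 4500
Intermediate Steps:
w(G, q) = q*(-4 + q) (w(G, q) = (-4 + q)*q = q*(-4 + q))
V(O, n) = O*(-4 + O)
c(Y, A) = (-8 + Y*(-4 + Y))*(-7 + Y) (c(Y, A) = (Y*(-4 + Y) - 8)*(Y - 7) = (-8 + Y*(-4 + Y))*(-7 + Y))
c(2, 6)*75 = (56 + 2**3 - 11*2**2 + 20*2)*75 = (56 + 8 - 11*4 + 40)*75 = (56 + 8 - 44 + 40)*75 = 60*75 = 4500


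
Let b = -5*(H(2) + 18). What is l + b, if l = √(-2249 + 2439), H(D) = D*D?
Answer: -110 + √190 ≈ -96.216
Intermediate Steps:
H(D) = D²
b = -110 (b = -5*(2² + 18) = -5*(4 + 18) = -5*22 = -110)
l = √190 ≈ 13.784
l + b = √190 - 110 = -110 + √190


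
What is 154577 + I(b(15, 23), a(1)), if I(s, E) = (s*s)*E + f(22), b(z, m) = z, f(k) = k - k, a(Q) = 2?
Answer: 155027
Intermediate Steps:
f(k) = 0
I(s, E) = E*s² (I(s, E) = (s*s)*E + 0 = s²*E + 0 = E*s² + 0 = E*s²)
154577 + I(b(15, 23), a(1)) = 154577 + 2*15² = 154577 + 2*225 = 154577 + 450 = 155027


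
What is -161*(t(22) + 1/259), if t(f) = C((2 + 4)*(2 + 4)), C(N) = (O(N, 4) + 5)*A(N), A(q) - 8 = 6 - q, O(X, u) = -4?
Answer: 131031/37 ≈ 3541.4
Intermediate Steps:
A(q) = 14 - q (A(q) = 8 + (6 - q) = 14 - q)
C(N) = 14 - N (C(N) = (-4 + 5)*(14 - N) = 1*(14 - N) = 14 - N)
t(f) = -22 (t(f) = 14 - (2 + 4)*(2 + 4) = 14 - 6*6 = 14 - 1*36 = 14 - 36 = -22)
-161*(t(22) + 1/259) = -161*(-22 + 1/259) = -161*(-5697/259) = 131031/37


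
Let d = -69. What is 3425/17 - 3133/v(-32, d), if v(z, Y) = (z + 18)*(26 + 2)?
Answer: 1395861/6664 ≈ 209.46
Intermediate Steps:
v(z, Y) = 504 + 28*z (v(z, Y) = (18 + z)*28 = 504 + 28*z)
3425/17 - 3133/v(-32, d) = 3425/17 - 3133/(504 + 28*(-32)) = 3425*(1/17) - 3133/(504 - 896) = 3425/17 - 3133/(-392) = 3425/17 - 3133*(-1/392) = 3425/17 + 3133/392 = 1395861/6664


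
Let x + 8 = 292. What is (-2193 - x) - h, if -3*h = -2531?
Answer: -9962/3 ≈ -3320.7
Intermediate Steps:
x = 284 (x = -8 + 292 = 284)
h = 2531/3 (h = -⅓*(-2531) = 2531/3 ≈ 843.67)
(-2193 - x) - h = (-2193 - 1*284) - 1*2531/3 = (-2193 - 284) - 2531/3 = -2477 - 2531/3 = -9962/3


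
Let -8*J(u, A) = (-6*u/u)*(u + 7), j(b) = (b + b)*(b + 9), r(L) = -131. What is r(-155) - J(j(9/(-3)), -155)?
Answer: -437/4 ≈ -109.25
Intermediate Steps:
j(b) = 2*b*(9 + b) (j(b) = (2*b)*(9 + b) = 2*b*(9 + b))
J(u, A) = 21/4 + 3*u/4 (J(u, A) = -(-6*u/u)*(u + 7)/8 = -(-6*1)*(7 + u)/8 = -(-3)*(7 + u)/4 = -(-42 - 6*u)/8 = 21/4 + 3*u/4)
r(-155) - J(j(9/(-3)), -155) = -131 - (21/4 + 3*(2*(9/(-3))*(9 + 9/(-3)))/4) = -131 - (21/4 + 3*(2*(9*(-⅓))*(9 + 9*(-⅓)))/4) = -131 - (21/4 + 3*(2*(-3)*(9 - 3))/4) = -131 - (21/4 + 3*(2*(-3)*6)/4) = -131 - (21/4 + (¾)*(-36)) = -131 - (21/4 - 27) = -131 - 1*(-87/4) = -131 + 87/4 = -437/4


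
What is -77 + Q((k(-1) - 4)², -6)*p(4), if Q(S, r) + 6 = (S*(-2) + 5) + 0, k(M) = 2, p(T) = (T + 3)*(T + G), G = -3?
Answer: -140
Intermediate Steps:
p(T) = (-3 + T)*(3 + T) (p(T) = (T + 3)*(T - 3) = (3 + T)*(-3 + T) = (-3 + T)*(3 + T))
Q(S, r) = -1 - 2*S (Q(S, r) = -6 + ((S*(-2) + 5) + 0) = -6 + ((-2*S + 5) + 0) = -6 + ((5 - 2*S) + 0) = -6 + (5 - 2*S) = -1 - 2*S)
-77 + Q((k(-1) - 4)², -6)*p(4) = -77 + (-1 - 2*(2 - 4)²)*(-9 + 4²) = -77 + (-1 - 2*(-2)²)*(-9 + 16) = -77 + (-1 - 2*4)*7 = -77 + (-1 - 8)*7 = -77 - 9*7 = -77 - 63 = -140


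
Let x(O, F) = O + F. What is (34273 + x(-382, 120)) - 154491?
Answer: -120480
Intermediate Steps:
x(O, F) = F + O
(34273 + x(-382, 120)) - 154491 = (34273 + (120 - 382)) - 154491 = (34273 - 262) - 154491 = 34011 - 154491 = -120480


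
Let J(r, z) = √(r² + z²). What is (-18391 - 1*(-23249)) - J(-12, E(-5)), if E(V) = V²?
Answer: 4858 - √769 ≈ 4830.3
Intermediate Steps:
(-18391 - 1*(-23249)) - J(-12, E(-5)) = (-18391 - 1*(-23249)) - √((-12)² + ((-5)²)²) = (-18391 + 23249) - √(144 + 25²) = 4858 - √(144 + 625) = 4858 - √769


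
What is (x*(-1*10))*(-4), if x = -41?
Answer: -1640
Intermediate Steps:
(x*(-1*10))*(-4) = -(-41)*10*(-4) = -41*(-10)*(-4) = 410*(-4) = -1640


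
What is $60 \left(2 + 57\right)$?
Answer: $3540$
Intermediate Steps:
$60 \left(2 + 57\right) = 60 \cdot 59 = 3540$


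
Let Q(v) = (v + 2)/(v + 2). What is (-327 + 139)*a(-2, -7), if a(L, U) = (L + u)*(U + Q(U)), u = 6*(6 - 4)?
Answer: 11280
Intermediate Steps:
Q(v) = 1 (Q(v) = (2 + v)/(2 + v) = 1)
u = 12 (u = 6*2 = 12)
a(L, U) = (1 + U)*(12 + L) (a(L, U) = (L + 12)*(U + 1) = (12 + L)*(1 + U) = (1 + U)*(12 + L))
(-327 + 139)*a(-2, -7) = (-327 + 139)*(12 - 2 + 12*(-7) - 2*(-7)) = -188*(12 - 2 - 84 + 14) = -188*(-60) = 11280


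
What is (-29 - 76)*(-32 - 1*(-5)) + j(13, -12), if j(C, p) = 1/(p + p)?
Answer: 68039/24 ≈ 2835.0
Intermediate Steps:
j(C, p) = 1/(2*p)
(-29 - 76)*(-32 - 1*(-5)) + j(13, -12) = (-29 - 76)*(-32 - 1*(-5)) + (1/2)/(-12) = -105*(-32 + 5) + (1/2)*(-1/12) = -105*(-27) - 1/24 = 2835 - 1/24 = 68039/24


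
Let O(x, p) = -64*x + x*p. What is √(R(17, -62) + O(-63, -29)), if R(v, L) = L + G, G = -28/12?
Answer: 2*√13038/3 ≈ 76.123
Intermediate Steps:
G = -7/3 (G = -28*1/12 = -7/3 ≈ -2.3333)
O(x, p) = -64*x + p*x
R(v, L) = -7/3 + L (R(v, L) = L - 7/3 = -7/3 + L)
√(R(17, -62) + O(-63, -29)) = √((-7/3 - 62) - 63*(-64 - 29)) = √(-193/3 - 63*(-93)) = √(-193/3 + 5859) = √(17384/3) = 2*√13038/3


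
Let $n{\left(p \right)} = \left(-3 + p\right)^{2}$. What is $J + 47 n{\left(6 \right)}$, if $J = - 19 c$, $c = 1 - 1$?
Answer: $423$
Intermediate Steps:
$c = 0$
$J = 0$ ($J = \left(-19\right) 0 = 0$)
$J + 47 n{\left(6 \right)} = 0 + 47 \left(-3 + 6\right)^{2} = 0 + 47 \cdot 3^{2} = 0 + 47 \cdot 9 = 0 + 423 = 423$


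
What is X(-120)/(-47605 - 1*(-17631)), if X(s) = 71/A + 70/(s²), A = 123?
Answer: -34367/1769664960 ≈ -1.9420e-5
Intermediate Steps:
X(s) = 71/123 + 70/s² (X(s) = 71/123 + 70/(s²) = 71*(1/123) + 70/s² = 71/123 + 70/s²)
X(-120)/(-47605 - 1*(-17631)) = (71/123 + 70/(-120)²)/(-47605 - 1*(-17631)) = (71/123 + 70*(1/14400))/(-47605 + 17631) = (71/123 + 7/1440)/(-29974) = (34367/59040)*(-1/29974) = -34367/1769664960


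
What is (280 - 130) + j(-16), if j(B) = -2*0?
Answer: 150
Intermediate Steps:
j(B) = 0
(280 - 130) + j(-16) = (280 - 130) + 0 = 150 + 0 = 150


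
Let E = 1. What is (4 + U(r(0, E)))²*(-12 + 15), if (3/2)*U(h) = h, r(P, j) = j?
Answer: 196/3 ≈ 65.333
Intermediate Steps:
U(h) = 2*h/3
(4 + U(r(0, E)))²*(-12 + 15) = (4 + (⅔)*1)²*(-12 + 15) = (4 + ⅔)²*3 = (14/3)²*3 = (196/9)*3 = 196/3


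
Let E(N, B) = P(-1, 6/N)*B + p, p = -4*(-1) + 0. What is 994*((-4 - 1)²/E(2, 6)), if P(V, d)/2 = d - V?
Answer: 12425/26 ≈ 477.88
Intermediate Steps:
P(V, d) = -2*V + 2*d (P(V, d) = 2*(d - V) = -2*V + 2*d)
p = 4 (p = 4 + 0 = 4)
E(N, B) = 4 + B*(2 + 12/N) (E(N, B) = (-2*(-1) + 2*(6/N))*B + 4 = (2 + 12/N)*B + 4 = B*(2 + 12/N) + 4 = 4 + B*(2 + 12/N))
994*((-4 - 1)²/E(2, 6)) = 994*((-4 - 1)²/(4 + 2*6 + 12*6/2)) = 994*((-5)²/(4 + 12 + 12*6*(½))) = 994*(25/(4 + 12 + 36)) = 994*(25/52) = 12425/26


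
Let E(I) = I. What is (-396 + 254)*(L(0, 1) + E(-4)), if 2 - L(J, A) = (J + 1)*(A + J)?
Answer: 426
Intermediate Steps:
L(J, A) = 2 - (1 + J)*(A + J) (L(J, A) = 2 - (J + 1)*(A + J) = 2 - (1 + J)*(A + J))
(-396 + 254)*(L(0, 1) + E(-4)) = (-396 + 254)*((2 - 1*1 - 1*0 - 1*0**2 - 1*1*0) - 4) = -142*((2 - 1 + 0 - 1*0 + 0) - 4) = -142*((2 - 1 + 0 + 0 + 0) - 4) = -142*(1 - 4) = -142*(-3) = 426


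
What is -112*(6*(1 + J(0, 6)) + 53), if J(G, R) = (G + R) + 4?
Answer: -13328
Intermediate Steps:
J(G, R) = 4 + G + R
-112*(6*(1 + J(0, 6)) + 53) = -112*(6*(1 + (4 + 0 + 6)) + 53) = -112*(6*(1 + 10) + 53) = -112*(6*11 + 53) = -112*(66 + 53) = -112*119 = -13328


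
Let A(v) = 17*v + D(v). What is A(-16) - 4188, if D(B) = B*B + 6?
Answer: -4198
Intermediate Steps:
D(B) = 6 + B² (D(B) = B² + 6 = 6 + B²)
A(v) = 6 + v² + 17*v (A(v) = 17*v + (6 + v²) = 6 + v² + 17*v)
A(-16) - 4188 = (6 + (-16)² + 17*(-16)) - 4188 = (6 + 256 - 272) - 4188 = -10 - 4188 = -4198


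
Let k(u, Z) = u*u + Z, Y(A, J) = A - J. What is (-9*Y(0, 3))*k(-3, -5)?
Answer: 108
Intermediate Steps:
k(u, Z) = Z + u**2 (k(u, Z) = u**2 + Z = Z + u**2)
(-9*Y(0, 3))*k(-3, -5) = (-9*(0 - 1*3))*(-5 + (-3)**2) = (-9*(0 - 3))*(-5 + 9) = -9*(-3)*4 = 27*4 = 108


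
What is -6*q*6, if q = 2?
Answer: -72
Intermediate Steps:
-6*q*6 = -6*2*6 = -12*6 = -72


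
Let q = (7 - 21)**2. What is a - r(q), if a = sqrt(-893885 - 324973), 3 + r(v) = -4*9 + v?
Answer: -157 + I*sqrt(1218858) ≈ -157.0 + 1104.0*I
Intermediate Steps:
q = 196 (q = (-14)**2 = 196)
r(v) = -39 + v (r(v) = -3 + (-4*9 + v) = -3 + (-36 + v) = -39 + v)
a = I*sqrt(1218858) (a = sqrt(-1218858) = I*sqrt(1218858) ≈ 1104.0*I)
a - r(q) = I*sqrt(1218858) - (-39 + 196) = I*sqrt(1218858) - 1*157 = I*sqrt(1218858) - 157 = -157 + I*sqrt(1218858)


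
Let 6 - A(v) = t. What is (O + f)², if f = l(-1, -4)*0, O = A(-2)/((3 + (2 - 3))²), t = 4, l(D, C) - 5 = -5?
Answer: ¼ ≈ 0.25000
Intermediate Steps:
l(D, C) = 0 (l(D, C) = 5 - 5 = 0)
A(v) = 2 (A(v) = 6 - 1*4 = 6 - 4 = 2)
O = ½ (O = 2/((3 + (2 - 3))²) = 2/((3 - 1)²) = 2/(2²) = 2/4 = 2*(¼) = ½ ≈ 0.50000)
f = 0 (f = 0*0 = 0)
(O + f)² = (½ + 0)² = (½)² = ¼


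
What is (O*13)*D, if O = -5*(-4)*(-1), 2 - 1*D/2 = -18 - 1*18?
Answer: -19760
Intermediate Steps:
D = 76 (D = 4 - 2*(-18 - 1*18) = 4 - 2*(-18 - 18) = 4 - 2*(-36) = 4 + 72 = 76)
O = -20 (O = 20*(-1) = -20)
(O*13)*D = -20*13*76 = -260*76 = -19760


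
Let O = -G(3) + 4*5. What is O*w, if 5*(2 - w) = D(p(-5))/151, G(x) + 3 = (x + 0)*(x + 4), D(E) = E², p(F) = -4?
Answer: 2988/755 ≈ 3.9576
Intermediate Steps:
G(x) = -3 + x*(4 + x) (G(x) = -3 + (x + 0)*(x + 4) = -3 + x*(4 + x))
w = 1494/755 (w = 2 - (-4)²/(5*151) = 2 - 16/(5*151) = 2 - ⅕*16/151 = 2 - 16/755 = 1494/755 ≈ 1.9788)
O = 2 (O = -(-3 + 3² + 4*3) + 4*5 = -(-3 + 9 + 12) + 20 = -1*18 + 20 = -18 + 20 = 2)
O*w = 2*(1494/755) = 2988/755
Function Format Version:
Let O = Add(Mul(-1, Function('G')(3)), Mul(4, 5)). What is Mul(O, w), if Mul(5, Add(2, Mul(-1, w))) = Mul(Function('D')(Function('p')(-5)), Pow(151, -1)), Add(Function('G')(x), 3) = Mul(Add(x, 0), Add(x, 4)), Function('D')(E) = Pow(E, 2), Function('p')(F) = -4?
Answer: Rational(2988, 755) ≈ 3.9576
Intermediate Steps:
Function('G')(x) = Add(-3, Mul(x, Add(4, x))) (Function('G')(x) = Add(-3, Mul(Add(x, 0), Add(x, 4))) = Add(-3, Mul(x, Add(4, x))))
w = Rational(1494, 755) (w = Add(2, Mul(Rational(-1, 5), Mul(Pow(-4, 2), Pow(151, -1)))) = Add(2, Mul(Rational(-1, 5), Mul(16, Rational(1, 151)))) = Add(2, Mul(Rational(-1, 5), Rational(16, 151))) = Add(2, Rational(-16, 755)) = Rational(1494, 755) ≈ 1.9788)
O = 2 (O = Add(Mul(-1, Add(-3, Pow(3, 2), Mul(4, 3))), Mul(4, 5)) = Add(Mul(-1, Add(-3, 9, 12)), 20) = Add(Mul(-1, 18), 20) = Add(-18, 20) = 2)
Mul(O, w) = Mul(2, Rational(1494, 755)) = Rational(2988, 755)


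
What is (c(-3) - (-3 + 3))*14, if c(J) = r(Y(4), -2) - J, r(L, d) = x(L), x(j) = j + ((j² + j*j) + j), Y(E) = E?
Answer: 602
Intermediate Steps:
x(j) = 2*j + 2*j² (x(j) = j + ((j² + j²) + j) = j + (2*j² + j) = j + (j + 2*j²) = 2*j + 2*j²)
r(L, d) = 2*L*(1 + L)
c(J) = 40 - J (c(J) = 2*4*(1 + 4) - J = 2*4*5 - J = 40 - J)
(c(-3) - (-3 + 3))*14 = ((40 - 1*(-3)) - (-3 + 3))*14 = ((40 + 3) - 1*0)*14 = (43 + 0)*14 = 43*14 = 602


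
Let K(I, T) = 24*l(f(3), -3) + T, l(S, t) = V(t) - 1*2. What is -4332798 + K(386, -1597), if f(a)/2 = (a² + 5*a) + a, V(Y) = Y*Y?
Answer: -4334227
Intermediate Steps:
V(Y) = Y²
f(a) = 2*a² + 12*a (f(a) = 2*((a² + 5*a) + a) = 2*(a² + 6*a) = 2*a² + 12*a)
l(S, t) = -2 + t² (l(S, t) = t² - 1*2 = t² - 2 = -2 + t²)
K(I, T) = 168 + T (K(I, T) = 24*(-2 + (-3)²) + T = 24*(-2 + 9) + T = 24*7 + T = 168 + T)
-4332798 + K(386, -1597) = -4332798 + (168 - 1597) = -4332798 - 1429 = -4334227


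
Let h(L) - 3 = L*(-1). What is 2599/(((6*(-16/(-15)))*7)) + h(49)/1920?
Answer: 389689/6720 ≈ 57.989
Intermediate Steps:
h(L) = 3 - L (h(L) = 3 + L*(-1) = 3 - L)
2599/(((6*(-16/(-15)))*7)) + h(49)/1920 = 2599/(((6*(-16/(-15)))*7)) + (3 - 1*49)/1920 = 2599/(((6*(-16*(-1/15)))*7)) + (3 - 49)*(1/1920) = 2599/(((6*(16/15))*7)) - 46*1/1920 = 2599/(((32/5)*7)) - 23/960 = 2599/(224/5) - 23/960 = 2599*(5/224) - 23/960 = 12995/224 - 23/960 = 389689/6720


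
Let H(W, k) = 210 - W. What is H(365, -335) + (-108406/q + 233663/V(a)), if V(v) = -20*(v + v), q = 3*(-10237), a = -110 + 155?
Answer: -5183087531/18426600 ≈ -281.28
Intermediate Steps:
a = 45
q = -30711
V(v) = -40*v
H(365, -335) + (-108406/q + 233663/V(a)) = (210 - 1*365) + (-108406/(-30711) + 233663/((-40*45))) = (210 - 365) + (-108406*(-1/30711) + 233663/(-1800)) = -155 + (108406/30711 + 233663*(-1/1800)) = -155 + (108406/30711 - 233663/1800) = -155 - 2326964531/18426600 = -5183087531/18426600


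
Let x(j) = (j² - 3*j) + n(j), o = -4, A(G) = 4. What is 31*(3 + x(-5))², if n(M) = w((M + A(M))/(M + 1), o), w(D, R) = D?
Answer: 927799/16 ≈ 57987.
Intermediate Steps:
n(M) = (4 + M)/(1 + M) (n(M) = (M + 4)/(M + 1) = (4 + M)/(1 + M))
x(j) = j² - 3*j + (4 + j)/(1 + j) (x(j) = (j² - 3*j) + (4 + j)/(1 + j) = j² - 3*j + (4 + j)/(1 + j))
31*(3 + x(-5))² = 31*(3 + (4 - 5 - 5*(1 - 5)*(-3 - 5))/(1 - 5))² = 31*(3 + (4 - 5 - 5*(-4)*(-8))/(-4))² = 31*(3 - (4 - 5 - 160)/4)² = 31*(3 - ¼*(-161))² = 31*(3 + 161/4)² = 31*(173/4)² = 31*(29929/16) = 927799/16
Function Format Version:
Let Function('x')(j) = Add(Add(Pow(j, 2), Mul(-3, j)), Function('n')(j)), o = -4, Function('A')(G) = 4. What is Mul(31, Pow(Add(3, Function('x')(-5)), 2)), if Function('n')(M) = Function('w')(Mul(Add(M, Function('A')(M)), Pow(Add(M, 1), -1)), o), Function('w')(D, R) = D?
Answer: Rational(927799, 16) ≈ 57987.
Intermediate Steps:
Function('n')(M) = Mul(Pow(Add(1, M), -1), Add(4, M)) (Function('n')(M) = Mul(Add(M, 4), Pow(Add(M, 1), -1)) = Mul(Add(4, M), Pow(Add(1, M), -1)) = Mul(Pow(Add(1, M), -1), Add(4, M)))
Function('x')(j) = Add(Pow(j, 2), Mul(-3, j), Mul(Pow(Add(1, j), -1), Add(4, j))) (Function('x')(j) = Add(Add(Pow(j, 2), Mul(-3, j)), Mul(Pow(Add(1, j), -1), Add(4, j))) = Add(Pow(j, 2), Mul(-3, j), Mul(Pow(Add(1, j), -1), Add(4, j))))
Mul(31, Pow(Add(3, Function('x')(-5)), 2)) = Mul(31, Pow(Add(3, Mul(Pow(Add(1, -5), -1), Add(4, -5, Mul(-5, Add(1, -5), Add(-3, -5))))), 2)) = Mul(31, Pow(Add(3, Mul(Pow(-4, -1), Add(4, -5, Mul(-5, -4, -8)))), 2)) = Mul(31, Pow(Add(3, Mul(Rational(-1, 4), Add(4, -5, -160))), 2)) = Mul(31, Pow(Add(3, Mul(Rational(-1, 4), -161)), 2)) = Mul(31, Pow(Add(3, Rational(161, 4)), 2)) = Mul(31, Pow(Rational(173, 4), 2)) = Mul(31, Rational(29929, 16)) = Rational(927799, 16)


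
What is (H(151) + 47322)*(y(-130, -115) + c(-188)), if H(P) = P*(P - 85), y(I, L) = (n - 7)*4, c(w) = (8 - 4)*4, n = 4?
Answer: 229152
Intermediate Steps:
c(w) = 16 (c(w) = 4*4 = 16)
y(I, L) = -12 (y(I, L) = (4 - 7)*4 = -3*4 = -12)
H(P) = P*(-85 + P)
(H(151) + 47322)*(y(-130, -115) + c(-188)) = (151*(-85 + 151) + 47322)*(-12 + 16) = (151*66 + 47322)*4 = (9966 + 47322)*4 = 57288*4 = 229152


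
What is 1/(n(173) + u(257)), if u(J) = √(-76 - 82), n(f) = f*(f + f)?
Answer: 29929/1791490161 - I*√158/3582980322 ≈ 1.6706e-5 - 3.5082e-9*I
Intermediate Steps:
n(f) = 2*f² (n(f) = f*(2*f) = 2*f²)
u(J) = I*√158 (u(J) = √(-158) = I*√158)
1/(n(173) + u(257)) = 1/(2*173² + I*√158) = 1/(2*29929 + I*√158) = 1/(59858 + I*√158)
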